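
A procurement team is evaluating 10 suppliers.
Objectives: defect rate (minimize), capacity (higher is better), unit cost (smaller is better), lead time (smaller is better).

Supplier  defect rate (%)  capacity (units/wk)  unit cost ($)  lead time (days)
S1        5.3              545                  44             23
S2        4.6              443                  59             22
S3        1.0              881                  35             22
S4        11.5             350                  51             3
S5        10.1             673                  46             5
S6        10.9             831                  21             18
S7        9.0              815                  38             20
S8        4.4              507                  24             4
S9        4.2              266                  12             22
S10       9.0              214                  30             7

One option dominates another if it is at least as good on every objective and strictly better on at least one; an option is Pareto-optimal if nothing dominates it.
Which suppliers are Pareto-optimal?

S1: dominated by S3 (defect rate 1.0≤5.3, capacity 881≥545, unit cost 35≤44, lead time 22≤23).
S2: dominated by S3 (defect rate 1.0≤4.6, capacity 881≥443, unit cost 35≤59, lead time 22≤22).
S3: not dominated (best defect rate).
S4: not dominated (best lead time).
S5: not dominated.
S6: not dominated.
S7: not dominated.
S8: not dominated.
S9: not dominated (best unit cost).
S10: dominated by S8 (defect rate 4.4≤9.0, capacity 507≥214, unit cost 24≤30, lead time 4≤7).

S3, S4, S5, S6, S7, S8, S9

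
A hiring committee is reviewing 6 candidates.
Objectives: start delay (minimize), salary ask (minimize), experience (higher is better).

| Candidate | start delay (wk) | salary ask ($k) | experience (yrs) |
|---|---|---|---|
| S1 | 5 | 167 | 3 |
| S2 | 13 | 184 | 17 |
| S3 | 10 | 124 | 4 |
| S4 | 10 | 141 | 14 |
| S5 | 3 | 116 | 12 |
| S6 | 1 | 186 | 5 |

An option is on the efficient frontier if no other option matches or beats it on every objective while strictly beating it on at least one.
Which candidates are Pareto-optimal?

S1: dominated by S5 (start delay 3≤5, salary ask 116≤167, experience 12≥3).
S2: not dominated (best experience).
S3: dominated by S5 (start delay 3≤10, salary ask 116≤124, experience 12≥4).
S4: not dominated.
S5: not dominated (best salary ask).
S6: not dominated (best start delay).

S2, S4, S5, S6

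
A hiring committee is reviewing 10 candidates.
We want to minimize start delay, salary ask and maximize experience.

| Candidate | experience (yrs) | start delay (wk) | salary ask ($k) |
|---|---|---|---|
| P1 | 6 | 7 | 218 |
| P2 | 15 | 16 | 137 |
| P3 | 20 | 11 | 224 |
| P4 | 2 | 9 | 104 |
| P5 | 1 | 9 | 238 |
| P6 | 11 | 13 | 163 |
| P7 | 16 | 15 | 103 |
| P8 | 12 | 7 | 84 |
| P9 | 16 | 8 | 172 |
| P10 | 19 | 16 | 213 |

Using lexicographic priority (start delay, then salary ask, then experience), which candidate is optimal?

First minimize start delay: best is 7, kept {P1, P8}.
Then minimize salary ask: best is 84, kept {P8}.

P8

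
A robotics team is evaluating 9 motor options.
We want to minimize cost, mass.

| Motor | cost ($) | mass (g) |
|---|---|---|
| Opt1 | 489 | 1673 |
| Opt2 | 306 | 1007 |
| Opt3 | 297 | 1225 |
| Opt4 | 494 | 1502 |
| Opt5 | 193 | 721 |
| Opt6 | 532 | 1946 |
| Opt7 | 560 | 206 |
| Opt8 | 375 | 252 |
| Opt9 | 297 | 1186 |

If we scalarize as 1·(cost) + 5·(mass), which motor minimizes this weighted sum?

Opt7

Opt1: 1·489 + 5·1673 = 8854
Opt2: 1·306 + 5·1007 = 5341
Opt3: 1·297 + 5·1225 = 6422
Opt4: 1·494 + 5·1502 = 8004
Opt5: 1·193 + 5·721 = 3798
Opt6: 1·532 + 5·1946 = 10262
Opt7: 1·560 + 5·206 = 1590
Opt8: 1·375 + 5·252 = 1635
Opt9: 1·297 + 5·1186 = 6227
Lowest: Opt7 at 1590.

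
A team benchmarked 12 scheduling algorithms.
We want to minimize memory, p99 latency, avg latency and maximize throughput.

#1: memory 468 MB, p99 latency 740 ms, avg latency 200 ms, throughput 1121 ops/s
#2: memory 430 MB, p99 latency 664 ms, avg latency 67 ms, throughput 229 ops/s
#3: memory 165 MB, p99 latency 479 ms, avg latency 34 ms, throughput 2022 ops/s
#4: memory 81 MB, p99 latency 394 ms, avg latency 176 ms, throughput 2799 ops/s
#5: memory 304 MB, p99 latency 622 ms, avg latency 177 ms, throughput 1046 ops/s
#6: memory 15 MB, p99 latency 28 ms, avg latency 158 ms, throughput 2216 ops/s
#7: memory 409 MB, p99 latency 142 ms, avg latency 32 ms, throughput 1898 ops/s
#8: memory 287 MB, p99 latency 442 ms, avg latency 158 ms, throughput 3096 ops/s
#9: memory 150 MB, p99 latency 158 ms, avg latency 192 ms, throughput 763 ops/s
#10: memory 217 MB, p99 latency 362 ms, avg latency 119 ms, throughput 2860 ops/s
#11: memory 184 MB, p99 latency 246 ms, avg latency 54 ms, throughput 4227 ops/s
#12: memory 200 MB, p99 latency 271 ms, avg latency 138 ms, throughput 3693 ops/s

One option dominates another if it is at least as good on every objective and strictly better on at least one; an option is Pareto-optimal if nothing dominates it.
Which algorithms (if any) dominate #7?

none

#1: worse on memory (468 vs 409).
#2: worse on memory (430 vs 409).
#3: worse on p99 latency (479 vs 142).
#4: worse on p99 latency (394 vs 142).
#5: worse on p99 latency (622 vs 142).
#6: worse on avg latency (158 vs 32).
#8: worse on p99 latency (442 vs 142).
#9: worse on p99 latency (158 vs 142).
#10: worse on p99 latency (362 vs 142).
#11: worse on p99 latency (246 vs 142).
#12: worse on p99 latency (271 vs 142).
No option dominates #7.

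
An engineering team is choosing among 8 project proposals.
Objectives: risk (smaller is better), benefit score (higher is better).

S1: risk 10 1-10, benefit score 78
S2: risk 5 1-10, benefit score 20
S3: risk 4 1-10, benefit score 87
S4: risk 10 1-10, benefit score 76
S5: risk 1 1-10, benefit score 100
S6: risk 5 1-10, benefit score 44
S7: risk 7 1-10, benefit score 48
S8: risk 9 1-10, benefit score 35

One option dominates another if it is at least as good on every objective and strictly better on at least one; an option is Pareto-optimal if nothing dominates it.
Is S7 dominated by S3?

Yes

S3 vs S7: risk 4≤7, benefit score 87≥48 — S3 is at least as good on every objective with at least one strict improvement.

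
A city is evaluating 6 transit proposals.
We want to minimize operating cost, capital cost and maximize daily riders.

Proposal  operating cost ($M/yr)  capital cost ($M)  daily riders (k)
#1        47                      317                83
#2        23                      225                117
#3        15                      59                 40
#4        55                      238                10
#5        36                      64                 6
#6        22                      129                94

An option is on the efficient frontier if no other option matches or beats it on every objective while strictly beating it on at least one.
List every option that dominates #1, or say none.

#2: operating cost 23≤47, capital cost 225≤317, daily riders 117≥83 — dominates #1.
#6: operating cost 22≤47, capital cost 129≤317, daily riders 94≥83 — dominates #1.
Others (#3, #4, #5) are each worse than #1 on at least one objective.

#2, #6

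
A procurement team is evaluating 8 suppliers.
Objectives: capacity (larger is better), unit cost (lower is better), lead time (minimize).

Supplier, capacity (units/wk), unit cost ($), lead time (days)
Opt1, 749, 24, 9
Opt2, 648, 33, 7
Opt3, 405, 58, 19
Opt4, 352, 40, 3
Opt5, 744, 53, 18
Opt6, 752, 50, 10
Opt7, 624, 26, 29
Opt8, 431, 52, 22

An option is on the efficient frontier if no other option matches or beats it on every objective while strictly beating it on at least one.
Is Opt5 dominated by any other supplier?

Opt1 vs Opt5: capacity 749≥744, unit cost 24≤53, lead time 9≤18 — Opt1 is at least as good on every objective and strictly better on at least one, so Opt1 dominates Opt5.

Yes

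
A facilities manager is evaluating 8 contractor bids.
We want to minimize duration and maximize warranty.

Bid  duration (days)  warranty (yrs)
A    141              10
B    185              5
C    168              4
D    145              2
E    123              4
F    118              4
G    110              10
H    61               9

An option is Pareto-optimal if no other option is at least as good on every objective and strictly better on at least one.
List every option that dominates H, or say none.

none

A: worse on duration (141 vs 61).
B: worse on duration (185 vs 61).
C: worse on duration (168 vs 61).
D: worse on duration (145 vs 61).
E: worse on duration (123 vs 61).
F: worse on duration (118 vs 61).
G: worse on duration (110 vs 61).
No option dominates H.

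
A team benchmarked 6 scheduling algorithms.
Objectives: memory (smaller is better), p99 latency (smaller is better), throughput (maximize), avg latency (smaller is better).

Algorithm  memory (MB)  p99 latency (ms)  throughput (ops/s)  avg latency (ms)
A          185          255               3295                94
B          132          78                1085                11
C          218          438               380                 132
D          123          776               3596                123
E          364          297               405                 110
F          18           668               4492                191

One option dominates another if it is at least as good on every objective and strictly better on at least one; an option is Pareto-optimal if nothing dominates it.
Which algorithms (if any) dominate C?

A: memory 185≤218, p99 latency 255≤438, throughput 3295≥380, avg latency 94≤132 — dominates C.
B: memory 132≤218, p99 latency 78≤438, throughput 1085≥380, avg latency 11≤132 — dominates C.
Others (D, E, F) are each worse than C on at least one objective.

A, B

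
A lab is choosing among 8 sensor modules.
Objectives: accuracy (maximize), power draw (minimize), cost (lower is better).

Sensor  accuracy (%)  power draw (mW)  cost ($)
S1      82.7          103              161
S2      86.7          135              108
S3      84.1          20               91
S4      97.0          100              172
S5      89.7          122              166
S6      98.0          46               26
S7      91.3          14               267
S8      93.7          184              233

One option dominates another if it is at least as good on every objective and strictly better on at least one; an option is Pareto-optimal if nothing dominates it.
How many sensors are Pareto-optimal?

S1: dominated by S3 (accuracy 84.1≥82.7, power draw 20≤103, cost 91≤161).
S2: dominated by S6 (accuracy 98.0≥86.7, power draw 46≤135, cost 26≤108).
S3: not dominated.
S4: dominated by S6 (accuracy 98.0≥97.0, power draw 46≤100, cost 26≤172).
S5: dominated by S6 (accuracy 98.0≥89.7, power draw 46≤122, cost 26≤166).
S6: not dominated (best accuracy).
S7: not dominated (best power draw).
S8: dominated by S4 (accuracy 97.0≥93.7, power draw 100≤184, cost 172≤233).
Pareto-optimal: S3, S6, S7 → 3.

3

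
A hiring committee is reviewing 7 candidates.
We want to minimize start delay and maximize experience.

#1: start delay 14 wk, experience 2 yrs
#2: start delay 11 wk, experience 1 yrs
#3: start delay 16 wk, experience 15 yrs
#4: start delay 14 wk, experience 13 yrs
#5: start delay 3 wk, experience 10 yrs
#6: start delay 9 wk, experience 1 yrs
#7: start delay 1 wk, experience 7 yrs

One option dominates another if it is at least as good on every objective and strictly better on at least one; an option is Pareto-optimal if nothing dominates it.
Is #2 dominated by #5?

#5 vs #2: start delay 3≤11, experience 10≥1 — #5 is at least as good on every objective with at least one strict improvement.

Yes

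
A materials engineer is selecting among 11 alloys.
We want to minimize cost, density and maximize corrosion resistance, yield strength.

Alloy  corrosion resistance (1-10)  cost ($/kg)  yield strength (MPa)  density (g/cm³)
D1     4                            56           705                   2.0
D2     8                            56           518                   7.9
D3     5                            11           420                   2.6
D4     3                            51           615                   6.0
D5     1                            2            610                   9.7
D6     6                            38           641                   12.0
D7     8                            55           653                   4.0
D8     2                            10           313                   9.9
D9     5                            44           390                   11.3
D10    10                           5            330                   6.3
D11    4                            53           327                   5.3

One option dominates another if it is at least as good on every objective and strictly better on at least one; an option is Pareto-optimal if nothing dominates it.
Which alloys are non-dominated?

D1, D3, D4, D5, D6, D7, D10

D1: not dominated (best yield strength).
D2: dominated by D7 (corrosion resistance 8≥8, cost 55≤56, yield strength 653≥518, density 4.0≤7.9).
D3: not dominated.
D4: not dominated.
D5: not dominated (best cost).
D6: not dominated.
D7: not dominated.
D8: dominated by D10 (corrosion resistance 10≥2, cost 5≤10, yield strength 330≥313, density 6.3≤9.9).
D9: dominated by D3 (corrosion resistance 5≥5, cost 11≤44, yield strength 420≥390, density 2.6≤11.3).
D10: not dominated (best corrosion resistance).
D11: dominated by D3 (corrosion resistance 5≥4, cost 11≤53, yield strength 420≥327, density 2.6≤5.3).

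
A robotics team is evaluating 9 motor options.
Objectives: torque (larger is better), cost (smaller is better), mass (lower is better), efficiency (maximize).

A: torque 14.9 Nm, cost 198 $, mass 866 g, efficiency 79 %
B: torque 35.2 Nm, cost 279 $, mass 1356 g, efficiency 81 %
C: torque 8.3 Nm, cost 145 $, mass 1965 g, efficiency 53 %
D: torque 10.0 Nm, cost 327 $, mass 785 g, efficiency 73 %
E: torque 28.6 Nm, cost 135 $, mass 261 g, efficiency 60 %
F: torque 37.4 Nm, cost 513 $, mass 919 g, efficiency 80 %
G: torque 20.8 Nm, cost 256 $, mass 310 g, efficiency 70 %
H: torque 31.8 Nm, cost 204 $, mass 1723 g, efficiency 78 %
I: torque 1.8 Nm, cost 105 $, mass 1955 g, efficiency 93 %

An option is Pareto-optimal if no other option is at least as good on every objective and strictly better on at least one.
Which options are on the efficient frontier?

A: not dominated.
B: not dominated.
C: dominated by E (torque 28.6≥8.3, cost 135≤145, mass 261≤1965, efficiency 60≥53).
D: not dominated.
E: not dominated (best mass).
F: not dominated (best torque).
G: not dominated.
H: not dominated.
I: not dominated (best cost).

A, B, D, E, F, G, H, I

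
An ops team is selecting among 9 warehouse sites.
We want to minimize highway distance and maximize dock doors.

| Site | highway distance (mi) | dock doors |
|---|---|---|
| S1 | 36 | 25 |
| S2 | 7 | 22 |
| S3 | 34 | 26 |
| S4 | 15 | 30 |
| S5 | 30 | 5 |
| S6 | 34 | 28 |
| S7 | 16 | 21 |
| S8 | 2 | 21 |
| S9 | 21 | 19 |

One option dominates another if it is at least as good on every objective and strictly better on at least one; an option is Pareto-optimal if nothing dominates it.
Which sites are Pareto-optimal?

S1: dominated by S3 (highway distance 34≤36, dock doors 26≥25).
S2: not dominated.
S3: dominated by S4 (highway distance 15≤34, dock doors 30≥26).
S4: not dominated (best dock doors).
S5: dominated by S2 (highway distance 7≤30, dock doors 22≥5).
S6: dominated by S4 (highway distance 15≤34, dock doors 30≥28).
S7: dominated by S2 (highway distance 7≤16, dock doors 22≥21).
S8: not dominated (best highway distance).
S9: dominated by S2 (highway distance 7≤21, dock doors 22≥19).

S2, S4, S8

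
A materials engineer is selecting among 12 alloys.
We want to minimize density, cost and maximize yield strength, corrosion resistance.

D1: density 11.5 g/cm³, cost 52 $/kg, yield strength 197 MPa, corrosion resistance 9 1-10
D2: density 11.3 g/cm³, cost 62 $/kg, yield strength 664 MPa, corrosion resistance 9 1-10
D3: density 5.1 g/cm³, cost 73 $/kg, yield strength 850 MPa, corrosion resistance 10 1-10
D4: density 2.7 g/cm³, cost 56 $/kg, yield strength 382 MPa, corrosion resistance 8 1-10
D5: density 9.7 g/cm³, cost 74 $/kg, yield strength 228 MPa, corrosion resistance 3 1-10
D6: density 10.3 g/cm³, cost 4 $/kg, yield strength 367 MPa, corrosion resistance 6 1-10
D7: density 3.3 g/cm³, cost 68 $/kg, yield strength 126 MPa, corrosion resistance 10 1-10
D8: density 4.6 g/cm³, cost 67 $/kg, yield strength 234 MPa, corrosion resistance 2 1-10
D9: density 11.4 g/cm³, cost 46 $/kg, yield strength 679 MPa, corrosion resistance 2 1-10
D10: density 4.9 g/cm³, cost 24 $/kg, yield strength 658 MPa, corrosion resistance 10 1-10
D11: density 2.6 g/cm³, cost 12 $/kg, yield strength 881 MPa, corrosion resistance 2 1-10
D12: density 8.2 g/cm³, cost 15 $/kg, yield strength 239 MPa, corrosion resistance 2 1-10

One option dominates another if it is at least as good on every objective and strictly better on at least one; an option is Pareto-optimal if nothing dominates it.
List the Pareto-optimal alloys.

D2, D3, D4, D6, D7, D10, D11

D1: dominated by D10 (density 4.9≤11.5, cost 24≤52, yield strength 658≥197, corrosion resistance 10≥9).
D2: not dominated.
D3: not dominated.
D4: not dominated.
D5: dominated by D3 (density 5.1≤9.7, cost 73≤74, yield strength 850≥228, corrosion resistance 10≥3).
D6: not dominated (best cost).
D7: not dominated.
D8: dominated by D4 (density 2.7≤4.6, cost 56≤67, yield strength 382≥234, corrosion resistance 8≥2).
D9: dominated by D11 (density 2.6≤11.4, cost 12≤46, yield strength 881≥679, corrosion resistance 2≥2).
D10: not dominated.
D11: not dominated (best density).
D12: dominated by D11 (density 2.6≤8.2, cost 12≤15, yield strength 881≥239, corrosion resistance 2≥2).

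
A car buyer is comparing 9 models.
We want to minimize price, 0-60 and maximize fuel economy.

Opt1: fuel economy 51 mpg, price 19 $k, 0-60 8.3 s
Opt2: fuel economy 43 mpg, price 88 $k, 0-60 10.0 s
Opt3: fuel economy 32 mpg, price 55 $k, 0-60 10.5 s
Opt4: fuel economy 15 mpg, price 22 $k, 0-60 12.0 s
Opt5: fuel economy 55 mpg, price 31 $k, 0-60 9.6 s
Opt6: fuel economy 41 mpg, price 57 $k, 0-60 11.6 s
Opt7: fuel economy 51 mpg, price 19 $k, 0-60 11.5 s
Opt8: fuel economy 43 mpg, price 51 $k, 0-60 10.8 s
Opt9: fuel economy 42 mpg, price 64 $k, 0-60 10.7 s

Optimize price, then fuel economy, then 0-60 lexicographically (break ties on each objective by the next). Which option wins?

First minimize price: best is 19, kept {Opt1, Opt7}.
Then maximize fuel economy: best is 51, kept {Opt1, Opt7}.
Then minimize 0-60: best is 8.3, kept {Opt1}.

Opt1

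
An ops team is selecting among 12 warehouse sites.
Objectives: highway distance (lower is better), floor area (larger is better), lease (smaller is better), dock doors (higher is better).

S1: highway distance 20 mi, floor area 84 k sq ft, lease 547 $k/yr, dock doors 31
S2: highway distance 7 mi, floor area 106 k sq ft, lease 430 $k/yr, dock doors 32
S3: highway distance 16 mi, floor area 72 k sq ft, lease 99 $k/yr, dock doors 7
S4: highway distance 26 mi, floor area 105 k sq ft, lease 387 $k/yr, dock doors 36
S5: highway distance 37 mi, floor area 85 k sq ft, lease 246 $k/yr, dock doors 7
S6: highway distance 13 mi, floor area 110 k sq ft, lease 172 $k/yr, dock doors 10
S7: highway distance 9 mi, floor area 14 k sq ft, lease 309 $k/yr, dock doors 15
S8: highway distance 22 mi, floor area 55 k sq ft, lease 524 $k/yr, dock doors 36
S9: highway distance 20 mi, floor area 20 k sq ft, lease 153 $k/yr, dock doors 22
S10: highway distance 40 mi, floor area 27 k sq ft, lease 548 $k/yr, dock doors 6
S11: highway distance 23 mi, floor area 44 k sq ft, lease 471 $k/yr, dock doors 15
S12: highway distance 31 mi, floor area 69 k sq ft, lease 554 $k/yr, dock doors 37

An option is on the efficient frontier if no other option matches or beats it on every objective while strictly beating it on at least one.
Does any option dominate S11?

Yes

S2 vs S11: highway distance 7≤23, floor area 106≥44, lease 430≤471, dock doors 32≥15 — S2 is at least as good on every objective and strictly better on at least one, so S2 dominates S11.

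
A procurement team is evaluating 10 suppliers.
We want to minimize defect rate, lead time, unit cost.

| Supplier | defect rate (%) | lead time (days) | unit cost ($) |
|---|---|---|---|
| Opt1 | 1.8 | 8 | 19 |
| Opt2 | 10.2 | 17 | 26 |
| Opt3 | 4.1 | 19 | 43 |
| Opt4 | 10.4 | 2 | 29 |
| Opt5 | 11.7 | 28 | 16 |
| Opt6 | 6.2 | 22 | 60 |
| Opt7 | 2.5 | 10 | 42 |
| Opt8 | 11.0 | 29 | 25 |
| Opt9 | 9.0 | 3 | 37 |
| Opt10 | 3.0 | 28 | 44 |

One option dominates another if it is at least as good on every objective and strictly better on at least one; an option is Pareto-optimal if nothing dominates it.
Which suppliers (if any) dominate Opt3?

Opt1: defect rate 1.8≤4.1, lead time 8≤19, unit cost 19≤43 — dominates Opt3.
Opt7: defect rate 2.5≤4.1, lead time 10≤19, unit cost 42≤43 — dominates Opt3.
Others (Opt2, Opt4, Opt5, Opt6, Opt8, Opt9, Opt10) are each worse than Opt3 on at least one objective.

Opt1, Opt7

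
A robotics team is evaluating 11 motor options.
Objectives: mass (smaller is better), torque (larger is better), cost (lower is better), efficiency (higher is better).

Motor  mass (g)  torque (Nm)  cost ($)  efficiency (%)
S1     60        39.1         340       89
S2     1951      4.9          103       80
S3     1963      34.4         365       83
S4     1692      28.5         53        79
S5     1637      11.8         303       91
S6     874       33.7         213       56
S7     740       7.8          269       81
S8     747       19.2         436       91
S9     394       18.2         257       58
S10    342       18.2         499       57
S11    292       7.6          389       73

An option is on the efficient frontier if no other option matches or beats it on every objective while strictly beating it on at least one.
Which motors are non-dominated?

S1, S2, S4, S5, S6, S7, S8, S9

S1: not dominated (best mass).
S2: not dominated.
S3: dominated by S1 (mass 60≤1963, torque 39.1≥34.4, cost 340≤365, efficiency 89≥83).
S4: not dominated (best cost).
S5: not dominated.
S6: not dominated.
S7: not dominated.
S8: not dominated.
S9: not dominated.
S10: dominated by S1 (mass 60≤342, torque 39.1≥18.2, cost 340≤499, efficiency 89≥57).
S11: dominated by S1 (mass 60≤292, torque 39.1≥7.6, cost 340≤389, efficiency 89≥73).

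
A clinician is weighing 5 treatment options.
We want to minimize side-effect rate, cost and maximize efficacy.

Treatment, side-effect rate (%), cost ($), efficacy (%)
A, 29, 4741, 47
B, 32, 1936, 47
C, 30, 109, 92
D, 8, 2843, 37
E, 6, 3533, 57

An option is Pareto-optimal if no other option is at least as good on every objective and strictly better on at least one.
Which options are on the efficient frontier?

C, D, E

A: dominated by E (side-effect rate 6≤29, cost 3533≤4741, efficacy 57≥47).
B: dominated by C (side-effect rate 30≤32, cost 109≤1936, efficacy 92≥47).
C: not dominated (best cost).
D: not dominated.
E: not dominated (best side-effect rate).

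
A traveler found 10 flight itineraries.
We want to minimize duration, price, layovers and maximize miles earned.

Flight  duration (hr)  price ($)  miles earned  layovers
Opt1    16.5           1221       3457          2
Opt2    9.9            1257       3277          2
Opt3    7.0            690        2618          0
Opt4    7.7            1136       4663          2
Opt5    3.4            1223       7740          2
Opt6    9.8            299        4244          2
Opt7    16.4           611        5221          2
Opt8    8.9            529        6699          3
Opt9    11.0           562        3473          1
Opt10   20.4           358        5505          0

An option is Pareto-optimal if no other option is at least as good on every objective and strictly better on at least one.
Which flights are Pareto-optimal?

Opt1: dominated by Opt4 (duration 7.7≤16.5, price 1136≤1221, miles earned 4663≥3457, layovers 2≤2).
Opt2: dominated by Opt4 (duration 7.7≤9.9, price 1136≤1257, miles earned 4663≥3277, layovers 2≤2).
Opt3: not dominated.
Opt4: not dominated.
Opt5: not dominated (best duration).
Opt6: not dominated (best price).
Opt7: not dominated.
Opt8: not dominated.
Opt9: not dominated.
Opt10: not dominated.

Opt3, Opt4, Opt5, Opt6, Opt7, Opt8, Opt9, Opt10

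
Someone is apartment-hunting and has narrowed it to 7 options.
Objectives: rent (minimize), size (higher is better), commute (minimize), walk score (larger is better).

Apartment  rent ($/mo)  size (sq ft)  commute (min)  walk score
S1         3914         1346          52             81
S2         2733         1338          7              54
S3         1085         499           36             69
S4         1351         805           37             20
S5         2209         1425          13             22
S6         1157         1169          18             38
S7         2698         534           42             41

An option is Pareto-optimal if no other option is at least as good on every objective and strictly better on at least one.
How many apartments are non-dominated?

6

S1: not dominated (best walk score).
S2: not dominated (best commute).
S3: not dominated (best rent).
S4: dominated by S6 (rent 1157≤1351, size 1169≥805, commute 18≤37, walk score 38≥20).
S5: not dominated (best size).
S6: not dominated.
S7: not dominated.
Pareto-optimal: S1, S2, S3, S5, S6, S7 → 6.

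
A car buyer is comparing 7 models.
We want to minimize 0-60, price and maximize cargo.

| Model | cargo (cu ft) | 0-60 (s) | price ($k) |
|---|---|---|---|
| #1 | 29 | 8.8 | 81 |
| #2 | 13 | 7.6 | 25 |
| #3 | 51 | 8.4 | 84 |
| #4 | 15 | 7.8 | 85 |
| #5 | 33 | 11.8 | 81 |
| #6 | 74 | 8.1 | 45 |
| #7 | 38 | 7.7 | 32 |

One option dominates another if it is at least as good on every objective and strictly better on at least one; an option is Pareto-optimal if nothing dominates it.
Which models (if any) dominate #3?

#6: cargo 74≥51, 0-60 8.1≤8.4, price 45≤84 — dominates #3.
Others (#1, #2, #4, #5, #7) are each worse than #3 on at least one objective.

#6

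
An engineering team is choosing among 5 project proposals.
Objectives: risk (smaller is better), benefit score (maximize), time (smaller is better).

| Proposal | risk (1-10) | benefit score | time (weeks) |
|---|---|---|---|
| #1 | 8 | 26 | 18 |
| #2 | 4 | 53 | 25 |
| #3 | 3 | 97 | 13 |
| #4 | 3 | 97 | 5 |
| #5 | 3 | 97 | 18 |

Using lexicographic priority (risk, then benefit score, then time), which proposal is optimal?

First minimize risk: best is 3, kept {#3, #4, #5}.
Then maximize benefit score: best is 97, kept {#3, #4, #5}.
Then minimize time: best is 5, kept {#4}.

#4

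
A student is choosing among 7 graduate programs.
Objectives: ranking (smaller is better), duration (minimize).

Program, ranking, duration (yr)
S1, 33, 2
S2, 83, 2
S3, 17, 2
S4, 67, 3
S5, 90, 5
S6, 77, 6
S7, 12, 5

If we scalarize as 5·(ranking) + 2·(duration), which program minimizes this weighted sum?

S7

S1: 5·33 + 2·2 = 169
S2: 5·83 + 2·2 = 419
S3: 5·17 + 2·2 = 89
S4: 5·67 + 2·3 = 341
S5: 5·90 + 2·5 = 460
S6: 5·77 + 2·6 = 397
S7: 5·12 + 2·5 = 70
Lowest: S7 at 70.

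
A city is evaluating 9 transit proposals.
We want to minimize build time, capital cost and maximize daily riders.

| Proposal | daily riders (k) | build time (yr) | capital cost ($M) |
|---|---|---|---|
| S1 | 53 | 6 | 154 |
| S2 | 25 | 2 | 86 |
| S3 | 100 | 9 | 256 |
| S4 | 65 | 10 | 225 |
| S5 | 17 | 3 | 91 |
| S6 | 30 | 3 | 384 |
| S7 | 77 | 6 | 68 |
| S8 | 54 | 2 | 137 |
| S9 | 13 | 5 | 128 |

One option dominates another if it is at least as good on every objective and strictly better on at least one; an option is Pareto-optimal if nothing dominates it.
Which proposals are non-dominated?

S2, S3, S7, S8

S1: dominated by S7 (daily riders 77≥53, build time 6≤6, capital cost 68≤154).
S2: not dominated.
S3: not dominated (best daily riders).
S4: dominated by S7 (daily riders 77≥65, build time 6≤10, capital cost 68≤225).
S5: dominated by S2 (daily riders 25≥17, build time 2≤3, capital cost 86≤91).
S6: dominated by S8 (daily riders 54≥30, build time 2≤3, capital cost 137≤384).
S7: not dominated (best capital cost).
S8: not dominated.
S9: dominated by S2 (daily riders 25≥13, build time 2≤5, capital cost 86≤128).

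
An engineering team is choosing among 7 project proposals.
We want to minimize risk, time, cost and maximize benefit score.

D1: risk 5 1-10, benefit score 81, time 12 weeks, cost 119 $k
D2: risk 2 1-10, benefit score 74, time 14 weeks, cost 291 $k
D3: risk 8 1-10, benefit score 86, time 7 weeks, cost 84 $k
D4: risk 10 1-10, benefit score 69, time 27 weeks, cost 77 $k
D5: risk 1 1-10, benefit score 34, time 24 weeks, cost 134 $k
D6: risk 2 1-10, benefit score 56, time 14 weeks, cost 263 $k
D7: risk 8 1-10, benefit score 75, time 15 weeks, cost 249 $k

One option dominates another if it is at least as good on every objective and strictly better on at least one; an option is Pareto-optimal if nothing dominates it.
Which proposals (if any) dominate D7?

D1: risk 5≤8, benefit score 81≥75, time 12≤15, cost 119≤249 — dominates D7.
D3: risk 8≤8, benefit score 86≥75, time 7≤15, cost 84≤249 — dominates D7.
Others (D2, D4, D5, D6) are each worse than D7 on at least one objective.

D1, D3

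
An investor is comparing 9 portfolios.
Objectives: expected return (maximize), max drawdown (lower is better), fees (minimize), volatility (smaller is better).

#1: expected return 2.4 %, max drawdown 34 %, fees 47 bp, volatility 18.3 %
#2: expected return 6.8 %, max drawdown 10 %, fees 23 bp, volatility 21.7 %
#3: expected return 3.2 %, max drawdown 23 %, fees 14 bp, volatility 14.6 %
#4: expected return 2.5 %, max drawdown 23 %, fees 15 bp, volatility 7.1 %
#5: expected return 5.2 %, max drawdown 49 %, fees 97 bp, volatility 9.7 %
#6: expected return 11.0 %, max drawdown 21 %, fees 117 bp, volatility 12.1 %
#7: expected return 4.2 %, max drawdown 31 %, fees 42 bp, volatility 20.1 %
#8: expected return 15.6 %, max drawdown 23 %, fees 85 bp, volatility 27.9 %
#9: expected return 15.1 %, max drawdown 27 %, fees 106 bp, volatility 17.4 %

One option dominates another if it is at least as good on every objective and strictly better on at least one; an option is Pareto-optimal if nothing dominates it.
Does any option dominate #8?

No

#1: worse on expected return (2.4 vs 15.6).
#2: worse on expected return (6.8 vs 15.6).
#3: worse on expected return (3.2 vs 15.6).
#4: worse on expected return (2.5 vs 15.6).
#5: worse on expected return (5.2 vs 15.6).
#6: worse on expected return (11.0 vs 15.6).
#7: worse on expected return (4.2 vs 15.6).
#9: worse on expected return (15.1 vs 15.6).
No option is at least as good as #8 on every objective and strictly better on one.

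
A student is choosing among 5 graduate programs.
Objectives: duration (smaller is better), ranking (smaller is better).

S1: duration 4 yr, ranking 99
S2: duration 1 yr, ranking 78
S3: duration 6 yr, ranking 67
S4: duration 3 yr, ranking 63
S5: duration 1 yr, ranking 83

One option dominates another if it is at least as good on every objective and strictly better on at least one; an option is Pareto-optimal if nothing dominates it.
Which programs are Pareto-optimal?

S2, S4

S1: dominated by S2 (duration 1≤4, ranking 78≤99).
S2: not dominated.
S3: dominated by S4 (duration 3≤6, ranking 63≤67).
S4: not dominated (best ranking).
S5: dominated by S2 (duration 1≤1, ranking 78≤83).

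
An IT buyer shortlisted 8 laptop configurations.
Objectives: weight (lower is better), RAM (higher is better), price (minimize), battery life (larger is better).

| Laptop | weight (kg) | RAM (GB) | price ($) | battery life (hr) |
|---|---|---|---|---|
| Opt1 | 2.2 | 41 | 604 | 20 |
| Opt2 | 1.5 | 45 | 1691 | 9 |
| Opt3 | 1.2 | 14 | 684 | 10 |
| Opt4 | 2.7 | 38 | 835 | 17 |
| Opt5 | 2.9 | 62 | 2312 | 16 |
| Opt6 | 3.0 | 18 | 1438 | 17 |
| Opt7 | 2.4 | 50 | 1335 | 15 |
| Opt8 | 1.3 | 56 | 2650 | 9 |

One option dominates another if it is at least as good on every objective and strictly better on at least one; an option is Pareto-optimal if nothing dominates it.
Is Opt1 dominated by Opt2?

No

Opt2 vs Opt1: Opt2 is worse on price (1691 vs 604), so it does not dominate Opt1.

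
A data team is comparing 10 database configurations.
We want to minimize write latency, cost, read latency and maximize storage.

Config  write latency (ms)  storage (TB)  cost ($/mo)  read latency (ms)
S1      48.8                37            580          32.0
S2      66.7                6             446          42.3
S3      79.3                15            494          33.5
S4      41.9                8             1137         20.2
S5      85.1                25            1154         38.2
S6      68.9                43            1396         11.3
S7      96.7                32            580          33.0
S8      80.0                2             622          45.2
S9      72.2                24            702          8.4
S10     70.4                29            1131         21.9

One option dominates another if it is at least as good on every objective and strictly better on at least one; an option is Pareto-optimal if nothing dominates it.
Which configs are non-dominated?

S1, S2, S3, S4, S6, S9, S10

S1: not dominated.
S2: not dominated (best cost).
S3: not dominated.
S4: not dominated (best write latency).
S5: dominated by S1 (write latency 48.8≤85.1, storage 37≥25, cost 580≤1154, read latency 32.0≤38.2).
S6: not dominated (best storage).
S7: dominated by S1 (write latency 48.8≤96.7, storage 37≥32, cost 580≤580, read latency 32.0≤33.0).
S8: dominated by S1 (write latency 48.8≤80.0, storage 37≥2, cost 580≤622, read latency 32.0≤45.2).
S9: not dominated (best read latency).
S10: not dominated.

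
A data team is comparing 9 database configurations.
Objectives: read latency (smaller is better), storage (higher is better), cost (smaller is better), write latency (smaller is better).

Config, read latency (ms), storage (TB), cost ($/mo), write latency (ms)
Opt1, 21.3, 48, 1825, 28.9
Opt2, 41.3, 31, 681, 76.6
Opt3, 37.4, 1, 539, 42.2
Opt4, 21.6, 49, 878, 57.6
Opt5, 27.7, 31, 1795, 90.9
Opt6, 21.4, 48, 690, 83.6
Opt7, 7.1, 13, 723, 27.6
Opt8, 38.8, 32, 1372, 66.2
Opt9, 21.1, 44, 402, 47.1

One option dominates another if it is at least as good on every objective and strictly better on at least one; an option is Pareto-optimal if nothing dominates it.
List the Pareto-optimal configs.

Opt1, Opt3, Opt4, Opt6, Opt7, Opt9

Opt1: not dominated.
Opt2: dominated by Opt9 (read latency 21.1≤41.3, storage 44≥31, cost 402≤681, write latency 47.1≤76.6).
Opt3: not dominated.
Opt4: not dominated (best storage).
Opt5: dominated by Opt4 (read latency 21.6≤27.7, storage 49≥31, cost 878≤1795, write latency 57.6≤90.9).
Opt6: not dominated.
Opt7: not dominated (best read latency).
Opt8: dominated by Opt4 (read latency 21.6≤38.8, storage 49≥32, cost 878≤1372, write latency 57.6≤66.2).
Opt9: not dominated (best cost).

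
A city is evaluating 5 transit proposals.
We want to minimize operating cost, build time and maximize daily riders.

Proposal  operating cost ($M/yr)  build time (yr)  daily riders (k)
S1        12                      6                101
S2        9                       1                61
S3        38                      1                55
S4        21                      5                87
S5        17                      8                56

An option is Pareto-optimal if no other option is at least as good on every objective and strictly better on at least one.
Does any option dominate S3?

Yes

S2 vs S3: operating cost 9≤38, build time 1≤1, daily riders 61≥55 — S2 is at least as good on every objective and strictly better on at least one, so S2 dominates S3.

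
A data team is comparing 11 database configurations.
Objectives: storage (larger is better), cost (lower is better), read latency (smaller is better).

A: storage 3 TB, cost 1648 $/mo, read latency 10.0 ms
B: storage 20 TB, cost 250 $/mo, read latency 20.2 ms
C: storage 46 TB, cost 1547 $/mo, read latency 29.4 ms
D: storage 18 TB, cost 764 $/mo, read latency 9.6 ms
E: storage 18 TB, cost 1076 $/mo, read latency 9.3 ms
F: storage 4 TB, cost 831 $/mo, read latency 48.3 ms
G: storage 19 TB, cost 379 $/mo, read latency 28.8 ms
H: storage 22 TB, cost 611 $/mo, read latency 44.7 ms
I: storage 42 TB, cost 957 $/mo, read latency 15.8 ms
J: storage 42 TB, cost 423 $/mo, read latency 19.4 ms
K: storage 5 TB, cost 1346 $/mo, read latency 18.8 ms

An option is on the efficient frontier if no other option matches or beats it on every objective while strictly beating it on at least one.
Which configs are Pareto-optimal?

B, C, D, E, I, J

A: dominated by D (storage 18≥3, cost 764≤1648, read latency 9.6≤10.0).
B: not dominated (best cost).
C: not dominated (best storage).
D: not dominated.
E: not dominated (best read latency).
F: dominated by B (storage 20≥4, cost 250≤831, read latency 20.2≤48.3).
G: dominated by B (storage 20≥19, cost 250≤379, read latency 20.2≤28.8).
H: dominated by J (storage 42≥22, cost 423≤611, read latency 19.4≤44.7).
I: not dominated.
J: not dominated.
K: dominated by D (storage 18≥5, cost 764≤1346, read latency 9.6≤18.8).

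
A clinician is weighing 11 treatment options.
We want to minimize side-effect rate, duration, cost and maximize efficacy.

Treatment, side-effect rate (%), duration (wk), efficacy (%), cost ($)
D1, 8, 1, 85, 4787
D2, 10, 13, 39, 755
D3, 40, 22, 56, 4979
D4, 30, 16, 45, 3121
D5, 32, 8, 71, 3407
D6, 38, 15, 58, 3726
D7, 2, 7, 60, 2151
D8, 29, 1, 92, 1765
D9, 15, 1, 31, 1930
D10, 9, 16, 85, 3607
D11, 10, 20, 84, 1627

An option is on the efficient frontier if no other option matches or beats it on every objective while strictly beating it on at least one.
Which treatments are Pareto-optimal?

D1, D2, D7, D8, D9, D10, D11

D1: not dominated.
D2: not dominated (best cost).
D3: dominated by D1 (side-effect rate 8≤40, duration 1≤22, efficacy 85≥56, cost 4787≤4979).
D4: dominated by D7 (side-effect rate 2≤30, duration 7≤16, efficacy 60≥45, cost 2151≤3121).
D5: dominated by D8 (side-effect rate 29≤32, duration 1≤8, efficacy 92≥71, cost 1765≤3407).
D6: dominated by D5 (side-effect rate 32≤38, duration 8≤15, efficacy 71≥58, cost 3407≤3726).
D7: not dominated (best side-effect rate).
D8: not dominated (best efficacy).
D9: not dominated.
D10: not dominated.
D11: not dominated.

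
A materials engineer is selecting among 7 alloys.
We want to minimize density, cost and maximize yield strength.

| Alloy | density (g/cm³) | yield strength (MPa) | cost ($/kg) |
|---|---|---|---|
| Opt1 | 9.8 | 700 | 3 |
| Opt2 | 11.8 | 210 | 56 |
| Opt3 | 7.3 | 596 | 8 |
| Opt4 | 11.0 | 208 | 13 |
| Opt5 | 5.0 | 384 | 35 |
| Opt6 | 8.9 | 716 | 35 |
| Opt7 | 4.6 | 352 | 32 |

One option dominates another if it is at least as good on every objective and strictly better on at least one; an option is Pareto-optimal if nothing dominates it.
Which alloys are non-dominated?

Opt1, Opt3, Opt5, Opt6, Opt7

Opt1: not dominated (best cost).
Opt2: dominated by Opt1 (density 9.8≤11.8, yield strength 700≥210, cost 3≤56).
Opt3: not dominated.
Opt4: dominated by Opt1 (density 9.8≤11.0, yield strength 700≥208, cost 3≤13).
Opt5: not dominated.
Opt6: not dominated (best yield strength).
Opt7: not dominated (best density).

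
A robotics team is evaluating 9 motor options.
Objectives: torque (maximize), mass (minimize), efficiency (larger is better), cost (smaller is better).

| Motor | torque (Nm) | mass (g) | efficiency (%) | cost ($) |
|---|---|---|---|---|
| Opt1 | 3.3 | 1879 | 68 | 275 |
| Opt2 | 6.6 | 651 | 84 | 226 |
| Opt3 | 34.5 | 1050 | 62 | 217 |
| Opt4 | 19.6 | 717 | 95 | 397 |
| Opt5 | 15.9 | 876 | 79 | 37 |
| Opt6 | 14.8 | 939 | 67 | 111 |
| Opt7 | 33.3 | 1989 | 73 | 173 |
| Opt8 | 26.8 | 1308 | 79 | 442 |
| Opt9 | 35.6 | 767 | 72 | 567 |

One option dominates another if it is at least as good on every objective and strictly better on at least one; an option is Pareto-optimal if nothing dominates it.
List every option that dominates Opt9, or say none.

Opt1: worse on torque (3.3 vs 35.6).
Opt2: worse on torque (6.6 vs 35.6).
Opt3: worse on torque (34.5 vs 35.6).
Opt4: worse on torque (19.6 vs 35.6).
Opt5: worse on torque (15.9 vs 35.6).
Opt6: worse on torque (14.8 vs 35.6).
Opt7: worse on torque (33.3 vs 35.6).
Opt8: worse on torque (26.8 vs 35.6).
No option dominates Opt9.

none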